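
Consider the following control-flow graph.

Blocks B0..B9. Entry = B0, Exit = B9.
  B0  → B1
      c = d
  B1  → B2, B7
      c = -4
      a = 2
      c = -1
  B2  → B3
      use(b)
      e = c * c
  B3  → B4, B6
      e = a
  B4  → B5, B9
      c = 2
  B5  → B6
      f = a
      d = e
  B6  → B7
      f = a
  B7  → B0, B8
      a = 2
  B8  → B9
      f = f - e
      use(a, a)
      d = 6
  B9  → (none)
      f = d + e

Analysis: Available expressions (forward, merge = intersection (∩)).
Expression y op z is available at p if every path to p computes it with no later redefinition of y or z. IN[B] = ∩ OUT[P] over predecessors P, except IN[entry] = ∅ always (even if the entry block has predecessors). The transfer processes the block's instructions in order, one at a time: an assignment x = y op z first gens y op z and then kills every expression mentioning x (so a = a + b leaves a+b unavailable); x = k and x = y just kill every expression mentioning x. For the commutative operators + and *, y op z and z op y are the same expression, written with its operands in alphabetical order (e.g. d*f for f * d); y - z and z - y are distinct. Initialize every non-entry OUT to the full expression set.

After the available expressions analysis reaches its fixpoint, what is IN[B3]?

Per-block solution:
  B0:   IN={}   OUT={}
  B1:   IN={}   OUT={}
  B2:   IN={}   OUT={c*c}
  B3:   IN={c*c}   OUT={c*c}
  B4:   IN={c*c}   OUT={}
  B5:   IN={}   OUT={}
  B6:   IN={}   OUT={}
  B7:   IN={}   OUT={}
  B8:   IN={}   OUT={}
  B9:   IN={}   OUT={d+e}

Merge at B3: IN[B3] = OUT[B2] = {c*c}

Answer: {c*c}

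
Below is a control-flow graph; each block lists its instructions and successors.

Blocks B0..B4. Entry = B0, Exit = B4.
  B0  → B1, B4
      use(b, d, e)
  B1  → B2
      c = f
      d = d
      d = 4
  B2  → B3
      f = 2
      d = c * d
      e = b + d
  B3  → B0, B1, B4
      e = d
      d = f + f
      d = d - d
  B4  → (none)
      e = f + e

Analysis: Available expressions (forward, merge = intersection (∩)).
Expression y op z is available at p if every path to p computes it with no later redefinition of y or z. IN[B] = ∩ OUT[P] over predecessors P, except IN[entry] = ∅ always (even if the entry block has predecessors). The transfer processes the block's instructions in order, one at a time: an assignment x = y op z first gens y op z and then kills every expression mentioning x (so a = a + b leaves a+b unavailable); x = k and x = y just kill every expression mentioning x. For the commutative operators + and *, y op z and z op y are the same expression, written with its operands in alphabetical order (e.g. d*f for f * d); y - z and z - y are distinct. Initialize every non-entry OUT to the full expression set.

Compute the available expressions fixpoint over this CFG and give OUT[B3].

Answer: {f+f}

Trace:
Converged values:
  B0:  IN={}  OUT={}
  B1:  IN={}  OUT={}
  B2:  IN={}  OUT={b+d}
  B3:  IN={b+d}  OUT={f+f}
  B4:  IN={}  OUT={}

Merge at B3: IN[B3] = OUT[B2] = {b+d}
Applying B3's transfer function to that IN value gives OUT[B3] (row B3 above).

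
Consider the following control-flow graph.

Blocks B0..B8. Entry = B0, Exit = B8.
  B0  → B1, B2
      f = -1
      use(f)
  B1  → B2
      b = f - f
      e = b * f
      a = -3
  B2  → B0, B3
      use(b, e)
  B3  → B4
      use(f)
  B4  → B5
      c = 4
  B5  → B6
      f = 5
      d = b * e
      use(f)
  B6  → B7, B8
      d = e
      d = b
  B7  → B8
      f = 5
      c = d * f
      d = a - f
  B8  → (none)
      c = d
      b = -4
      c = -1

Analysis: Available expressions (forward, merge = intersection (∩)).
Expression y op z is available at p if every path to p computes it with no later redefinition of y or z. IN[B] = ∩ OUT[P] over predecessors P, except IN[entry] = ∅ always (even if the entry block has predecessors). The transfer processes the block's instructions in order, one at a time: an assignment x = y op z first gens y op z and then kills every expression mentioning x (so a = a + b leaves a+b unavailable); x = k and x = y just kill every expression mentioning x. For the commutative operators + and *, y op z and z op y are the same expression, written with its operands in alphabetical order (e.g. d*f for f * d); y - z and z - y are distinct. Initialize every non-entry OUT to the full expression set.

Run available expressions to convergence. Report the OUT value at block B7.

Answer: {a-f, b*e}

Working:
Fixpoint table:
  B0:   IN={}   OUT={}
  B1:   IN={}   OUT={b*f, f-f}
  B2:   IN={}   OUT={}
  B3:   IN={}   OUT={}
  B4:   IN={}   OUT={}
  B5:   IN={}   OUT={b*e}
  B6:   IN={b*e}   OUT={b*e}
  B7:   IN={b*e}   OUT={a-f, b*e}
  B8:   IN={b*e}   OUT={}

Merge at B7: IN[B7] = OUT[B6] = {b*e}
Applying B7's transfer function to that IN value gives OUT[B7] (row B7 above).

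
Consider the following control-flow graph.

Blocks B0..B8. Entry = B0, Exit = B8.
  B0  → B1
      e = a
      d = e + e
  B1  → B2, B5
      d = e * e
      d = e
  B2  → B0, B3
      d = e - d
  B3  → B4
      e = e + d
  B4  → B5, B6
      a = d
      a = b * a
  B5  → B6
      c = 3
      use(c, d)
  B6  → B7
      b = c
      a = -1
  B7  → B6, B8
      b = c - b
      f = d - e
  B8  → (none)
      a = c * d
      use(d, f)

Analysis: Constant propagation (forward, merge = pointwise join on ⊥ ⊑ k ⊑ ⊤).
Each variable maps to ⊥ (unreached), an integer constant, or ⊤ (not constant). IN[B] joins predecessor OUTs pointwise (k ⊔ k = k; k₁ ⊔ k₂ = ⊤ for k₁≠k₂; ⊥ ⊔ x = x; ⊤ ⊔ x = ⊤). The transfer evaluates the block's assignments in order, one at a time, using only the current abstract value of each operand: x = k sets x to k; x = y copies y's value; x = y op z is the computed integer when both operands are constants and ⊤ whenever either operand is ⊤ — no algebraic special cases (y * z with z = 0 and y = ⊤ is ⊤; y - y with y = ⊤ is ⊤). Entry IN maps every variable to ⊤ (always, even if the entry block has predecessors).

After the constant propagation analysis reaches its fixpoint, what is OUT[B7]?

Answer: {a: -1, b: ⊤, c: ⊤, d: ⊤, e: ⊤, f: ⊤}

Trace:
Converged values:
  B0: | IN=(all ⊤) | OUT=(all ⊤)
  B1: | IN=(all ⊤) | OUT=(all ⊤)
  B2: | IN=(all ⊤) | OUT=(all ⊤)
  B3: | IN=(all ⊤) | OUT=(all ⊤)
  B4: | IN=(all ⊤) | OUT=(all ⊤)
  B5: | IN=(all ⊤) | OUT={c:3; rest ⊤}
  B6: | IN=(all ⊤) | OUT={a:-1; rest ⊤}
  B7: | IN={a:-1; rest ⊤} | OUT={a:-1; rest ⊤}
  B8: | IN={a:-1; rest ⊤} | OUT=(all ⊤)

Merge at B7: IN[B7] = OUT[B6] = {a: -1, b: ⊤, c: ⊤, d: ⊤, e: ⊤, f: ⊤}
Applying B7's transfer function to that IN value gives OUT[B7] (row B7 above).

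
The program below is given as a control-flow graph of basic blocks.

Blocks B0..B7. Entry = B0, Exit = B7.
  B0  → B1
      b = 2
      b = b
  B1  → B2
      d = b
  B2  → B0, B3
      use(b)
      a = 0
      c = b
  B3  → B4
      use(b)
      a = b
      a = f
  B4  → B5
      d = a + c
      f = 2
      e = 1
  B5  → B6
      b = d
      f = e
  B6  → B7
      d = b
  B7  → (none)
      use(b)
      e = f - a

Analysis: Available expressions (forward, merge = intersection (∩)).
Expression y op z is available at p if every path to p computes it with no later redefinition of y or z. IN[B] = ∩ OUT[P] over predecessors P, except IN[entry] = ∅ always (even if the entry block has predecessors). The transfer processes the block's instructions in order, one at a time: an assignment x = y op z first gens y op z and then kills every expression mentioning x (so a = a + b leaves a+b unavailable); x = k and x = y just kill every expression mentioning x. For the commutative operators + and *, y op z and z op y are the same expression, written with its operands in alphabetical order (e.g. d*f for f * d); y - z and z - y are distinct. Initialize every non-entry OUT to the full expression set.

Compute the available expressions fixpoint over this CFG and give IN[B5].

Answer: {a+c}

Working:
Converged values:
  B0:   IN={}   OUT={}
  B1:   IN={}   OUT={}
  B2:   IN={}   OUT={}
  B3:   IN={}   OUT={}
  B4:   IN={}   OUT={a+c}
  B5:   IN={a+c}   OUT={a+c}
  B6:   IN={a+c}   OUT={a+c}
  B7:   IN={a+c}   OUT={a+c, f-a}

Merge at B5: IN[B5] = OUT[B4] = {a+c}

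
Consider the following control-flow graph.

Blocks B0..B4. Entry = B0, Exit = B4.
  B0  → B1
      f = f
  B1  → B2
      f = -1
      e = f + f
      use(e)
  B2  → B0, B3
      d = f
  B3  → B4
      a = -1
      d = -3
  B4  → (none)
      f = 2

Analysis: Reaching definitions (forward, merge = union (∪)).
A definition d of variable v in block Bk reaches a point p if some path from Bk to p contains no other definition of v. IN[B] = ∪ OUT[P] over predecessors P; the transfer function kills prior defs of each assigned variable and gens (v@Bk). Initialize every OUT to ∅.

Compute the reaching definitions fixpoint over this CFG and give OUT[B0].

Per-block solution:
  B0:  IN={d@B2, e@B1, f@B1}  OUT={d@B2, e@B1, f@B0}
  B1:  IN={d@B2, e@B1, f@B0}  OUT={d@B2, e@B1, f@B1}
  B2:  IN={d@B2, e@B1, f@B1}  OUT={d@B2, e@B1, f@B1}
  B3:  IN={d@B2, e@B1, f@B1}  OUT={a@B3, d@B3, e@B1, f@B1}
  B4:  IN={a@B3, d@B3, e@B1, f@B1}  OUT={a@B3, d@B3, e@B1, f@B4}

Merge at B0 (entry node, so the boundary value {} is joined with the incoming edge(s)): IN[B0] = {} ⊔ OUT[B2] = {d@B2, e@B1, f@B1}
Applying B0's transfer function to that IN value gives OUT[B0] (row B0 above).

Answer: {d@B2, e@B1, f@B0}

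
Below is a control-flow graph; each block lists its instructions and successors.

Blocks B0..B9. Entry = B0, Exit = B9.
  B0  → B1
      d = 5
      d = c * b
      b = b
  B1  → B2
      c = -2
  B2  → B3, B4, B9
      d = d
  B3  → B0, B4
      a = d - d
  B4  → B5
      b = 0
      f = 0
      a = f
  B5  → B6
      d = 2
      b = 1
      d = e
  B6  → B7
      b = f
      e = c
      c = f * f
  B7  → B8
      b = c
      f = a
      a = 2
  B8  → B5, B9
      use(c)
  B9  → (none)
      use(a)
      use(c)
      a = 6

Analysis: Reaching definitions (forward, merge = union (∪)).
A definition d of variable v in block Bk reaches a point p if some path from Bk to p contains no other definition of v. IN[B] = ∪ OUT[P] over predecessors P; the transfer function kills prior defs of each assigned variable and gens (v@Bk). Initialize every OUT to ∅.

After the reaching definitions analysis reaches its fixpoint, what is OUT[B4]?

Fixpoint table:
  B0:  IN={a@B3, b@B0, c@B1, d@B2}  OUT={a@B3, b@B0, c@B1, d@B0}
  B1:  IN={a@B3, b@B0, c@B1, d@B0}  OUT={a@B3, b@B0, c@B1, d@B0}
  B2:  IN={a@B3, b@B0, c@B1, d@B0}  OUT={a@B3, b@B0, c@B1, d@B2}
  B3:  IN={a@B3, b@B0, c@B1, d@B2}  OUT={a@B3, b@B0, c@B1, d@B2}
  B4:  IN={a@B3, b@B0, c@B1, d@B2}  OUT={a@B4, b@B4, c@B1, d@B2, f@B4}
  B5:  IN={a@B4, a@B7, b@B4, b@B7, c@B1, c@B6, d@B2, d@B5, e@B6, f@B4, f@B7}  OUT={a@B4, a@B7, b@B5, c@B1, c@B6, d@B5, e@B6, f@B4, f@B7}
  B6:  IN={a@B4, a@B7, b@B5, c@B1, c@B6, d@B5, e@B6, f@B4, f@B7}  OUT={a@B4, a@B7, b@B6, c@B6, d@B5, e@B6, f@B4, f@B7}
  B7:  IN={a@B4, a@B7, b@B6, c@B6, d@B5, e@B6, f@B4, f@B7}  OUT={a@B7, b@B7, c@B6, d@B5, e@B6, f@B7}
  B8:  IN={a@B7, b@B7, c@B6, d@B5, e@B6, f@B7}  OUT={a@B7, b@B7, c@B6, d@B5, e@B6, f@B7}
  B9:  IN={a@B3, a@B7, b@B0, b@B7, c@B1, c@B6, d@B2, d@B5, e@B6, f@B7}  OUT={a@B9, b@B0, b@B7, c@B1, c@B6, d@B2, d@B5, e@B6, f@B7}

Merge at B4: IN[B4] = OUT[B2] ⊔ OUT[B3] = {a@B3, b@B0, c@B1, d@B2}
Applying B4's transfer function to that IN value gives OUT[B4] (row B4 above).

Answer: {a@B4, b@B4, c@B1, d@B2, f@B4}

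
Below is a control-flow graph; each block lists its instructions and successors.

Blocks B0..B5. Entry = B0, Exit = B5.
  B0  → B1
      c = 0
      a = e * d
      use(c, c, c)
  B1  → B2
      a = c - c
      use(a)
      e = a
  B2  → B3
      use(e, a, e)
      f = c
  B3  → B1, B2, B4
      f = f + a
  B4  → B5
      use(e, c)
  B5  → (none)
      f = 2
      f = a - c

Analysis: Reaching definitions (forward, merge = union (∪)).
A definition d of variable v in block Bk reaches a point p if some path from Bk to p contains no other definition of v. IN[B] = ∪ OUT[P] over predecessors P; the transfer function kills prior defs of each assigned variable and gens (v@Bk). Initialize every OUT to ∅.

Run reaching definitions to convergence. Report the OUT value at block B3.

Answer: {a@B1, c@B0, e@B1, f@B3}

Working:
Per-block solution:
  B0:   IN={}   OUT={a@B0, c@B0}
  B1:   IN={a@B0, a@B1, c@B0, e@B1, f@B3}   OUT={a@B1, c@B0, e@B1, f@B3}
  B2:   IN={a@B1, c@B0, e@B1, f@B3}   OUT={a@B1, c@B0, e@B1, f@B2}
  B3:   IN={a@B1, c@B0, e@B1, f@B2}   OUT={a@B1, c@B0, e@B1, f@B3}
  B4:   IN={a@B1, c@B0, e@B1, f@B3}   OUT={a@B1, c@B0, e@B1, f@B3}
  B5:   IN={a@B1, c@B0, e@B1, f@B3}   OUT={a@B1, c@B0, e@B1, f@B5}

Merge at B3: IN[B3] = OUT[B2] = {a@B1, c@B0, e@B1, f@B2}
Applying B3's transfer function to that IN value gives OUT[B3] (row B3 above).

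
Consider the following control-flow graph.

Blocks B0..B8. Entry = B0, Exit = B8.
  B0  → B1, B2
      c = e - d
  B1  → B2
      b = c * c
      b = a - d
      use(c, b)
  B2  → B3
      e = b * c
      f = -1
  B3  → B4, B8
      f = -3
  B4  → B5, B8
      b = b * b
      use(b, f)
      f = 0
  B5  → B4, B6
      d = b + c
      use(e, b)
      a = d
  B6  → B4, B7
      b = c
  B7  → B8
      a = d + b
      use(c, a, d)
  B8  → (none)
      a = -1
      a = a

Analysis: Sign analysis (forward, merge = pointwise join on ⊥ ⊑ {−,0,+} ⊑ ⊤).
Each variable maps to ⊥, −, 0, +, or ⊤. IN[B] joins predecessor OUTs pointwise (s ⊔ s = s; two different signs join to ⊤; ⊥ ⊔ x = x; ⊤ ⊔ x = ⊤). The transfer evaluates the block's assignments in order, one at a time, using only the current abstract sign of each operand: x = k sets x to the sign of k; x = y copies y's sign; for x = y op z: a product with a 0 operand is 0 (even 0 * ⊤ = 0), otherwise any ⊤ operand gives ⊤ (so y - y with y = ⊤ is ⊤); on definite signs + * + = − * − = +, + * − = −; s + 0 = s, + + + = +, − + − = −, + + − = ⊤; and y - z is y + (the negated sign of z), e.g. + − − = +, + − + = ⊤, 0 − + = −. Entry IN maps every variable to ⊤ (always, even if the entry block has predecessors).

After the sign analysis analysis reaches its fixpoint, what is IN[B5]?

Per-block solution:
  B0:   IN=(all ⊤)   OUT=(all ⊤)
  B1:   IN=(all ⊤)   OUT=(all ⊤)
  B2:   IN=(all ⊤)   OUT={f:-; rest ⊤}
  B3:   IN={f:-; rest ⊤}   OUT={f:-; rest ⊤}
  B4:   IN=(all ⊤)   OUT={f:0; rest ⊤}
  B5:   IN={f:0; rest ⊤}   OUT={f:0; rest ⊤}
  B6:   IN={f:0; rest ⊤}   OUT={f:0; rest ⊤}
  B7:   IN={f:0; rest ⊤}   OUT={f:0; rest ⊤}
  B8:   IN=(all ⊤)   OUT={a:-; rest ⊤}

Merge at B5: IN[B5] = OUT[B4] = {a: ⊤, b: ⊤, c: ⊤, d: ⊤, e: ⊤, f: 0}

Answer: {a: ⊤, b: ⊤, c: ⊤, d: ⊤, e: ⊤, f: 0}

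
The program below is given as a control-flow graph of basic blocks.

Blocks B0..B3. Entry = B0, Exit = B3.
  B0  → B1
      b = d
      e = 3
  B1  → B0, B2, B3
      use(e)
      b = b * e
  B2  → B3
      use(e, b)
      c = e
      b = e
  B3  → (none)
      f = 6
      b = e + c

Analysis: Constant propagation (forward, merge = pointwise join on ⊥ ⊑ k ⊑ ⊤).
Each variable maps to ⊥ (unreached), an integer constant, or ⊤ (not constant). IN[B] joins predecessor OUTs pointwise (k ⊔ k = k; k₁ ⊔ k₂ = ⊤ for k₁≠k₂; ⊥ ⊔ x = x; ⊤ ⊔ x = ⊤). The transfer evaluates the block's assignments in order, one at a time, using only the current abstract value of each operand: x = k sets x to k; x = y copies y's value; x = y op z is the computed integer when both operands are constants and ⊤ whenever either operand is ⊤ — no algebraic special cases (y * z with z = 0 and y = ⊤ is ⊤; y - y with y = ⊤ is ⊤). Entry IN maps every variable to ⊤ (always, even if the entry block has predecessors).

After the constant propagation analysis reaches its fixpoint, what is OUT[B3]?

Answer: {a: ⊤, b: ⊤, c: ⊤, d: ⊤, e: 3, f: 6}

Trace:
Converged values:
  B0: | IN=(all ⊤) | OUT={e:3; rest ⊤}
  B1: | IN={e:3; rest ⊤} | OUT={e:3; rest ⊤}
  B2: | IN={e:3; rest ⊤} | OUT={b:3, c:3, e:3; rest ⊤}
  B3: | IN={e:3; rest ⊤} | OUT={e:3, f:6; rest ⊤}

Merge at B3: IN[B3] = OUT[B1] ⊔ OUT[B2] = {a: ⊤, b: ⊤, c: ⊤, d: ⊤, e: 3, f: ⊤}
Applying B3's transfer function to that IN value gives OUT[B3] (row B3 above).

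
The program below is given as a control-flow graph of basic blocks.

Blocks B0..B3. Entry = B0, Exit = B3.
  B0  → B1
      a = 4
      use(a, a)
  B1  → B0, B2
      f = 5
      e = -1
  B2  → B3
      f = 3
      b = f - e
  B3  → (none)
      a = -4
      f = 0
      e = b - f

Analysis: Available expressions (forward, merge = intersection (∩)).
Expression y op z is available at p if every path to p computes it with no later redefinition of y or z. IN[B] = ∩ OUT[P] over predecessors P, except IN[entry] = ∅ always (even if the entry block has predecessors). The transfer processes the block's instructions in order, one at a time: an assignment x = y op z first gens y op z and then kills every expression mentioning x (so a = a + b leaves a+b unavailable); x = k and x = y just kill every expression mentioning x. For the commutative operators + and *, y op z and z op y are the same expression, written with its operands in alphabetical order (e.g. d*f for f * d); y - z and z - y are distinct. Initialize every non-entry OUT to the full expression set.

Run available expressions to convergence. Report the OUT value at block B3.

Answer: {b-f}

Trace:
Fixpoint table:
  B0:   IN={}   OUT={}
  B1:   IN={}   OUT={}
  B2:   IN={}   OUT={f-e}
  B3:   IN={f-e}   OUT={b-f}

Merge at B3: IN[B3] = OUT[B2] = {f-e}
Applying B3's transfer function to that IN value gives OUT[B3] (row B3 above).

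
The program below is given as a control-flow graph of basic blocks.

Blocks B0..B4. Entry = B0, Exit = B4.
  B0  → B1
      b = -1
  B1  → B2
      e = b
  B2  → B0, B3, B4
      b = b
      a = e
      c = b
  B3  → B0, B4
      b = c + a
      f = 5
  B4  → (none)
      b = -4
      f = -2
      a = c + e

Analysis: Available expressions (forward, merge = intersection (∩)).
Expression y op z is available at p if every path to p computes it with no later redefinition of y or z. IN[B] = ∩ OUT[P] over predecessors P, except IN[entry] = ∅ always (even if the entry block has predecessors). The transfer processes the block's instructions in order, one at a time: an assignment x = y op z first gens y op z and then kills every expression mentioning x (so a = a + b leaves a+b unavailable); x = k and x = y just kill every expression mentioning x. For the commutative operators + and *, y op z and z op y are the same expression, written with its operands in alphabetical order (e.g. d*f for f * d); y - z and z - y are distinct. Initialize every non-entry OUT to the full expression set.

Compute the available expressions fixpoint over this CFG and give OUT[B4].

Answer: {c+e}

Working:
Per-block solution:
  B0: | IN={} | OUT={}
  B1: | IN={} | OUT={}
  B2: | IN={} | OUT={}
  B3: | IN={} | OUT={a+c}
  B4: | IN={} | OUT={c+e}

Merge at B4: IN[B4] = OUT[B2] ∩ OUT[B3] = {}
Applying B4's transfer function to that IN value gives OUT[B4] (row B4 above).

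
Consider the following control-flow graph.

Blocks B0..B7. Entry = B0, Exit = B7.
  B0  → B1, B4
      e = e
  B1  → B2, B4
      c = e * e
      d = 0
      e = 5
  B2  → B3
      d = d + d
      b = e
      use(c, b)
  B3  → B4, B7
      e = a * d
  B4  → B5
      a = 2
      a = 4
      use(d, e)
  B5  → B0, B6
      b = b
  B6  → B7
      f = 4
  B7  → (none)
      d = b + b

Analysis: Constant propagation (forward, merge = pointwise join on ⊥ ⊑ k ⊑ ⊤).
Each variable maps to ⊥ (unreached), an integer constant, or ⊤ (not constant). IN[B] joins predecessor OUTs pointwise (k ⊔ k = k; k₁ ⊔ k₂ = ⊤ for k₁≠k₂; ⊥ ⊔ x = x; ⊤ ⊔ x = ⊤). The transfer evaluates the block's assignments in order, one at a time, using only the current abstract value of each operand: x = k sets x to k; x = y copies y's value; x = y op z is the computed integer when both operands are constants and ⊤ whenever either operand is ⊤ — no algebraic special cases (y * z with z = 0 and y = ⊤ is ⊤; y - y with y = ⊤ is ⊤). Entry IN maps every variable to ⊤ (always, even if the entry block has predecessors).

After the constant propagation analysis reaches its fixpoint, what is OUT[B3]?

Fixpoint table:
  B0: | IN=(all ⊤) | OUT=(all ⊤)
  B1: | IN=(all ⊤) | OUT={d:0, e:5; rest ⊤}
  B2: | IN={d:0, e:5; rest ⊤} | OUT={b:5, d:0, e:5; rest ⊤}
  B3: | IN={b:5, d:0, e:5; rest ⊤} | OUT={b:5, d:0; rest ⊤}
  B4: | IN=(all ⊤) | OUT={a:4; rest ⊤}
  B5: | IN={a:4; rest ⊤} | OUT={a:4; rest ⊤}
  B6: | IN={a:4; rest ⊤} | OUT={a:4, f:4; rest ⊤}
  B7: | IN=(all ⊤) | OUT=(all ⊤)

Merge at B3: IN[B3] = OUT[B2] = {a: ⊤, b: 5, c: ⊤, d: 0, e: 5, f: ⊤}
Applying B3's transfer function to that IN value gives OUT[B3] (row B3 above).

Answer: {a: ⊤, b: 5, c: ⊤, d: 0, e: ⊤, f: ⊤}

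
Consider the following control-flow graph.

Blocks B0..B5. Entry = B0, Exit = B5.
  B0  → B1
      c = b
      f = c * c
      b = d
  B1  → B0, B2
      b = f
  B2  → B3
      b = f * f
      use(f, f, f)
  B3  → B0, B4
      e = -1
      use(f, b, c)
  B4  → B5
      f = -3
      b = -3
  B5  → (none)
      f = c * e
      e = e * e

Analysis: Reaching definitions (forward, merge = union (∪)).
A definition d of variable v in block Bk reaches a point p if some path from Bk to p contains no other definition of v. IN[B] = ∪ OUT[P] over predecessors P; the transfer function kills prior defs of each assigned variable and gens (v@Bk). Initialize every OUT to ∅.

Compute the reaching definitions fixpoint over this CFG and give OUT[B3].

Per-block solution:
  B0:  IN={b@B1, b@B2, c@B0, e@B3, f@B0}  OUT={b@B0, c@B0, e@B3, f@B0}
  B1:  IN={b@B0, c@B0, e@B3, f@B0}  OUT={b@B1, c@B0, e@B3, f@B0}
  B2:  IN={b@B1, c@B0, e@B3, f@B0}  OUT={b@B2, c@B0, e@B3, f@B0}
  B3:  IN={b@B2, c@B0, e@B3, f@B0}  OUT={b@B2, c@B0, e@B3, f@B0}
  B4:  IN={b@B2, c@B0, e@B3, f@B0}  OUT={b@B4, c@B0, e@B3, f@B4}
  B5:  IN={b@B4, c@B0, e@B3, f@B4}  OUT={b@B4, c@B0, e@B5, f@B5}

Merge at B3: IN[B3] = OUT[B2] = {b@B2, c@B0, e@B3, f@B0}
Applying B3's transfer function to that IN value gives OUT[B3] (row B3 above).

Answer: {b@B2, c@B0, e@B3, f@B0}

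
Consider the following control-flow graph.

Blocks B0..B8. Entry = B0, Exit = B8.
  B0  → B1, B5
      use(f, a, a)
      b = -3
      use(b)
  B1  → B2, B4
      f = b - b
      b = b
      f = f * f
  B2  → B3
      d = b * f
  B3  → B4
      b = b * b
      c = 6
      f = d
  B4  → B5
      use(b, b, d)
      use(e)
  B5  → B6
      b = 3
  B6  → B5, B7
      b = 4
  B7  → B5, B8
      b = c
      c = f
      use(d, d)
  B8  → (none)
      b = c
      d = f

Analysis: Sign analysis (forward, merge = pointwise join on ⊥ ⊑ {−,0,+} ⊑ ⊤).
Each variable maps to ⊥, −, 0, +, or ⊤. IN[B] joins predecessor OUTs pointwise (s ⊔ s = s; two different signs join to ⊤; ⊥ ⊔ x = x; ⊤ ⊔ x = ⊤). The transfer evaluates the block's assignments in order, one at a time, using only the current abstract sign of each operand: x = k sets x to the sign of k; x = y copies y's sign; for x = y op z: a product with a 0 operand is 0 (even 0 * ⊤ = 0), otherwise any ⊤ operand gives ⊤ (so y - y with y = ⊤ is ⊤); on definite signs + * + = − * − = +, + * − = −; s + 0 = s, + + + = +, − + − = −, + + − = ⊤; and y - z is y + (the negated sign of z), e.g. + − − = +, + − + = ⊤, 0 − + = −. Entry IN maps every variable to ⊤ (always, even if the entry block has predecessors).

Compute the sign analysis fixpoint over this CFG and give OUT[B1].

Per-block solution:
  B0:  IN=(all ⊤)  OUT={b:-; rest ⊤}
  B1:  IN={b:-; rest ⊤}  OUT={b:-; rest ⊤}
  B2:  IN={b:-; rest ⊤}  OUT={b:-; rest ⊤}
  B3:  IN={b:-; rest ⊤}  OUT={b:+, c:+; rest ⊤}
  B4:  IN=(all ⊤)  OUT=(all ⊤)
  B5:  IN=(all ⊤)  OUT={b:+; rest ⊤}
  B6:  IN={b:+; rest ⊤}  OUT={b:+; rest ⊤}
  B7:  IN={b:+; rest ⊤}  OUT=(all ⊤)
  B8:  IN=(all ⊤)  OUT=(all ⊤)

Merge at B1: IN[B1] = OUT[B0] = {a: ⊤, b: -, c: ⊤, d: ⊤, e: ⊤, f: ⊤}
Applying B1's transfer function to that IN value gives OUT[B1] (row B1 above).

Answer: {a: ⊤, b: -, c: ⊤, d: ⊤, e: ⊤, f: ⊤}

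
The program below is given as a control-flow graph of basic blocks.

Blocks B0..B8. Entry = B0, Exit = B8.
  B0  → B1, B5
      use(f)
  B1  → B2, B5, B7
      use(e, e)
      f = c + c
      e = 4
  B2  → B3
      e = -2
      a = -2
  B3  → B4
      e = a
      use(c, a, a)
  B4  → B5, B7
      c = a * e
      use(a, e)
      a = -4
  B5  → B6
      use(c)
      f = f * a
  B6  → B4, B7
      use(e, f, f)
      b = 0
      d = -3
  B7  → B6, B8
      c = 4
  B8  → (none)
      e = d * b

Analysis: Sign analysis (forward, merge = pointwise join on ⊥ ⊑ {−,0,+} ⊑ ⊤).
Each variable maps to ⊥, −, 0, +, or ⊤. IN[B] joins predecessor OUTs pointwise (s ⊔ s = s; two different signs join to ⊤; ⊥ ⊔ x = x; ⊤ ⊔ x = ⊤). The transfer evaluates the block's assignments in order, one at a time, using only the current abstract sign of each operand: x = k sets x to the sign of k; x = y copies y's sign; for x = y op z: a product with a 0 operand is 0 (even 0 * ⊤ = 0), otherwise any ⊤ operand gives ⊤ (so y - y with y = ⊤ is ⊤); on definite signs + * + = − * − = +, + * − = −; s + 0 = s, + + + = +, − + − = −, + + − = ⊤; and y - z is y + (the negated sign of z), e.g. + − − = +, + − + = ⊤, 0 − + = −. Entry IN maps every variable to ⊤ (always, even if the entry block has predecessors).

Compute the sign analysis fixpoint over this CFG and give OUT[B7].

Answer: {a: ⊤, b: ⊤, c: +, d: ⊤, e: ⊤, f: ⊤}

Derivation:
Per-block solution:
  B0: | IN=(all ⊤) | OUT=(all ⊤)
  B1: | IN=(all ⊤) | OUT={e:+; rest ⊤}
  B2: | IN={e:+; rest ⊤} | OUT={a:-, e:-; rest ⊤}
  B3: | IN={a:-, e:-; rest ⊤} | OUT={a:-, e:-; rest ⊤}
  B4: | IN=(all ⊤) | OUT={a:-; rest ⊤}
  B5: | IN=(all ⊤) | OUT=(all ⊤)
  B6: | IN=(all ⊤) | OUT={b:0, d:-; rest ⊤}
  B7: | IN=(all ⊤) | OUT={c:+; rest ⊤}
  B8: | IN={c:+; rest ⊤} | OUT={c:+; rest ⊤}

Merge at B7: IN[B7] = OUT[B1] ⊔ OUT[B4] ⊔ OUT[B6] = {a: ⊤, b: ⊤, c: ⊤, d: ⊤, e: ⊤, f: ⊤}
Applying B7's transfer function to that IN value gives OUT[B7] (row B7 above).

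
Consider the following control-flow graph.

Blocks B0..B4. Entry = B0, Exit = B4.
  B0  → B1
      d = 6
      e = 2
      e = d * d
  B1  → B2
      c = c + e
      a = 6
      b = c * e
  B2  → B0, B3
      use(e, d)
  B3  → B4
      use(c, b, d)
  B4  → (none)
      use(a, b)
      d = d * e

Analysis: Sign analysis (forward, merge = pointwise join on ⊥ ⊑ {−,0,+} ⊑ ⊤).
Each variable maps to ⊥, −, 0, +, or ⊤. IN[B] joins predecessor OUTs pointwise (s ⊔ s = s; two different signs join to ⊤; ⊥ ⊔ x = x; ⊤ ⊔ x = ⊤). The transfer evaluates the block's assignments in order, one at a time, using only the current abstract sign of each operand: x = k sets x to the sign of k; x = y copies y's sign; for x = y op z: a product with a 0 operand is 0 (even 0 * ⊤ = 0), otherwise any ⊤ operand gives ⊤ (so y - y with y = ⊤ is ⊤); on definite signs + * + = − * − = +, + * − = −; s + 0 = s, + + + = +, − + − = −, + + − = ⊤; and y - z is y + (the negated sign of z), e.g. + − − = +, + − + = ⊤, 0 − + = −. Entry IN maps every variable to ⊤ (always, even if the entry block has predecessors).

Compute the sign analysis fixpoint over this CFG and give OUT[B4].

Answer: {a: +, b: ⊤, c: ⊤, d: +, e: +, f: ⊤}

Working:
Per-block solution:
  B0:   IN=(all ⊤)   OUT={d:+, e:+; rest ⊤}
  B1:   IN={d:+, e:+; rest ⊤}   OUT={a:+, d:+, e:+; rest ⊤}
  B2:   IN={a:+, d:+, e:+; rest ⊤}   OUT={a:+, d:+, e:+; rest ⊤}
  B3:   IN={a:+, d:+, e:+; rest ⊤}   OUT={a:+, d:+, e:+; rest ⊤}
  B4:   IN={a:+, d:+, e:+; rest ⊤}   OUT={a:+, d:+, e:+; rest ⊤}

Merge at B4: IN[B4] = OUT[B3] = {a: +, b: ⊤, c: ⊤, d: +, e: +, f: ⊤}
Applying B4's transfer function to that IN value gives OUT[B4] (row B4 above).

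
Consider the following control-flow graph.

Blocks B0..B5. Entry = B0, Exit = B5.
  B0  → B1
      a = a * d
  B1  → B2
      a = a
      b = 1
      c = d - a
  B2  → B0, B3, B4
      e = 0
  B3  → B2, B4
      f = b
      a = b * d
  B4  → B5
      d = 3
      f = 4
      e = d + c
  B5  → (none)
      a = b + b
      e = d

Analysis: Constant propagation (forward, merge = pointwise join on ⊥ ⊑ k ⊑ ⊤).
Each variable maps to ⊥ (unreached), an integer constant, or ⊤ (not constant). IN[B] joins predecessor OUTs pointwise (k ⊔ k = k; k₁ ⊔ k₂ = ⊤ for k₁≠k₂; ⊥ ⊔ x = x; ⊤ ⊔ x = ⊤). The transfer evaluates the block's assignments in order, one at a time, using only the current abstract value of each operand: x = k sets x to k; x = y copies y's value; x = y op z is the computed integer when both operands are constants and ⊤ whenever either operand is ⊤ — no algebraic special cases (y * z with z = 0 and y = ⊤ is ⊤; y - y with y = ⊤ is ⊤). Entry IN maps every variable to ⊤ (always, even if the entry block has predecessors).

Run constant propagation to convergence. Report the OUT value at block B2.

Per-block solution:
  B0:   IN=(all ⊤)   OUT=(all ⊤)
  B1:   IN=(all ⊤)   OUT={b:1; rest ⊤}
  B2:   IN={b:1; rest ⊤}   OUT={b:1, e:0; rest ⊤}
  B3:   IN={b:1, e:0; rest ⊤}   OUT={b:1, e:0, f:1; rest ⊤}
  B4:   IN={b:1, e:0; rest ⊤}   OUT={b:1, d:3, f:4; rest ⊤}
  B5:   IN={b:1, d:3, f:4; rest ⊤}   OUT={a:2, b:1, d:3, e:3, f:4; rest ⊤}

Merge at B2: IN[B2] = OUT[B1] ⊔ OUT[B3] = {a: ⊤, b: 1, c: ⊤, d: ⊤, e: ⊤, f: ⊤}
Applying B2's transfer function to that IN value gives OUT[B2] (row B2 above).

Answer: {a: ⊤, b: 1, c: ⊤, d: ⊤, e: 0, f: ⊤}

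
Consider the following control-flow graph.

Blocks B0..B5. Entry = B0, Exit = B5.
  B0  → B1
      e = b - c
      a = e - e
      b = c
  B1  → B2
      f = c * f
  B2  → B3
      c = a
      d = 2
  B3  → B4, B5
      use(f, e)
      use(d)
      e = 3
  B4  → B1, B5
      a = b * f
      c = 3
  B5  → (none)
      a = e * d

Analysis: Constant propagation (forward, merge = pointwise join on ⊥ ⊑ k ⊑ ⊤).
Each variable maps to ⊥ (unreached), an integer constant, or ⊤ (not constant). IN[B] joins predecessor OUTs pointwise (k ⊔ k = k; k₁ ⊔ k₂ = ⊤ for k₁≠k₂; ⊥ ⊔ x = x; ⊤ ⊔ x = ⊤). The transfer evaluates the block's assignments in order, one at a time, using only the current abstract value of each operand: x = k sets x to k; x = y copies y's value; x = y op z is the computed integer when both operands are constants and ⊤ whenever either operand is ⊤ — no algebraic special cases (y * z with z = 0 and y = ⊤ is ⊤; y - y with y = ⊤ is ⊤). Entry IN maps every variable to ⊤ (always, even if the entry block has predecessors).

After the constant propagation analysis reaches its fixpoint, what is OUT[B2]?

Fixpoint table:
  B0:   IN=(all ⊤)   OUT=(all ⊤)
  B1:   IN=(all ⊤)   OUT=(all ⊤)
  B2:   IN=(all ⊤)   OUT={d:2; rest ⊤}
  B3:   IN={d:2; rest ⊤}   OUT={d:2, e:3; rest ⊤}
  B4:   IN={d:2, e:3; rest ⊤}   OUT={c:3, d:2, e:3; rest ⊤}
  B5:   IN={d:2, e:3; rest ⊤}   OUT={a:6, d:2, e:3; rest ⊤}

Merge at B2: IN[B2] = OUT[B1] = {a: ⊤, b: ⊤, c: ⊤, d: ⊤, e: ⊤, f: ⊤}
Applying B2's transfer function to that IN value gives OUT[B2] (row B2 above).

Answer: {a: ⊤, b: ⊤, c: ⊤, d: 2, e: ⊤, f: ⊤}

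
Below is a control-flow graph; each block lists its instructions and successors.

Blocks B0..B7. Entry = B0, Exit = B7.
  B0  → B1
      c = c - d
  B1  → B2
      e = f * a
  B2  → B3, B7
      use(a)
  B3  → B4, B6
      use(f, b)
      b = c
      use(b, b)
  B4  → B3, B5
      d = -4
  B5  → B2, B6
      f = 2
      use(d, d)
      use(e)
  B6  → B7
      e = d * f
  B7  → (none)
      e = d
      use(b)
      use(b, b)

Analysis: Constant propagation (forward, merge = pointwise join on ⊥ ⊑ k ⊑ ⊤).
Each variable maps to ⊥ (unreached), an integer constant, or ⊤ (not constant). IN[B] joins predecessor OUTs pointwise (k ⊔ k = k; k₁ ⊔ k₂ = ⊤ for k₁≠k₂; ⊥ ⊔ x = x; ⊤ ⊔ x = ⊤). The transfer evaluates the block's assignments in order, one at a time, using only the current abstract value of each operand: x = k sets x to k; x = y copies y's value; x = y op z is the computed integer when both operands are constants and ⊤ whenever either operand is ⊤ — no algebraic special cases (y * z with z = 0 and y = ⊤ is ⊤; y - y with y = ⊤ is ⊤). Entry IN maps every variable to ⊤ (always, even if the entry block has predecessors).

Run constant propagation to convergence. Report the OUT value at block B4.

Per-block solution:
  B0:   IN=(all ⊤)   OUT=(all ⊤)
  B1:   IN=(all ⊤)   OUT=(all ⊤)
  B2:   IN=(all ⊤)   OUT=(all ⊤)
  B3:   IN=(all ⊤)   OUT=(all ⊤)
  B4:   IN=(all ⊤)   OUT={d:-4; rest ⊤}
  B5:   IN={d:-4; rest ⊤}   OUT={d:-4, f:2; rest ⊤}
  B6:   IN=(all ⊤)   OUT=(all ⊤)
  B7:   IN=(all ⊤)   OUT=(all ⊤)

Merge at B4: IN[B4] = OUT[B3] = {a: ⊤, b: ⊤, c: ⊤, d: ⊤, e: ⊤, f: ⊤}
Applying B4's transfer function to that IN value gives OUT[B4] (row B4 above).

Answer: {a: ⊤, b: ⊤, c: ⊤, d: -4, e: ⊤, f: ⊤}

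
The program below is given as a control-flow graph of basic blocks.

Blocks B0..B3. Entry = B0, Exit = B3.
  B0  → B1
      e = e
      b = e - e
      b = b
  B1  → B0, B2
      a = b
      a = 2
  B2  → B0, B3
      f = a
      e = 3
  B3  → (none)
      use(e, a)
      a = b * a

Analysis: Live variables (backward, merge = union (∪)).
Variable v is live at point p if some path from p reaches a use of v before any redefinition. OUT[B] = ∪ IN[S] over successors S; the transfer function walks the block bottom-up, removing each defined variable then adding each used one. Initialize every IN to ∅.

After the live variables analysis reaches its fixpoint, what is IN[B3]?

Fixpoint table:
  B0: | IN={e} | OUT={b, e}
  B1: | IN={b, e} | OUT={a, b, e}
  B2: | IN={a, b} | OUT={a, b, e}
  B3: | IN={a, b, e} | OUT={}

B3 is the boundary node: OUT[B3] = {}
Applying B3's transfer function to that OUT value gives IN[B3] (row B3 above).

Answer: {a, b, e}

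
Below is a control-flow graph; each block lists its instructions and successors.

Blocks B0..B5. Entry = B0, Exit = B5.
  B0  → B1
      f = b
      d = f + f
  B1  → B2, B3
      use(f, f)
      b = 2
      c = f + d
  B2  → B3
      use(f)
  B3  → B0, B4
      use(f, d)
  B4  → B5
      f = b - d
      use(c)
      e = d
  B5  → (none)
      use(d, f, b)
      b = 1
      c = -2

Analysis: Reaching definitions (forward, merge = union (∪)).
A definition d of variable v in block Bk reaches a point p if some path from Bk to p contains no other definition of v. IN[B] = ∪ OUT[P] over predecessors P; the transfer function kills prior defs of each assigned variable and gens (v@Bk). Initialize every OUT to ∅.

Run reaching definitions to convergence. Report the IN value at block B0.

Answer: {b@B1, c@B1, d@B0, f@B0}

Working:
Per-block solution:
  B0: | IN={b@B1, c@B1, d@B0, f@B0} | OUT={b@B1, c@B1, d@B0, f@B0}
  B1: | IN={b@B1, c@B1, d@B0, f@B0} | OUT={b@B1, c@B1, d@B0, f@B0}
  B2: | IN={b@B1, c@B1, d@B0, f@B0} | OUT={b@B1, c@B1, d@B0, f@B0}
  B3: | IN={b@B1, c@B1, d@B0, f@B0} | OUT={b@B1, c@B1, d@B0, f@B0}
  B4: | IN={b@B1, c@B1, d@B0, f@B0} | OUT={b@B1, c@B1, d@B0, e@B4, f@B4}
  B5: | IN={b@B1, c@B1, d@B0, e@B4, f@B4} | OUT={b@B5, c@B5, d@B0, e@B4, f@B4}

Merge at B0 (entry node, so the boundary value {} is joined with the incoming edge(s)): IN[B0] = {} ⊔ OUT[B3] = {b@B1, c@B1, d@B0, f@B0}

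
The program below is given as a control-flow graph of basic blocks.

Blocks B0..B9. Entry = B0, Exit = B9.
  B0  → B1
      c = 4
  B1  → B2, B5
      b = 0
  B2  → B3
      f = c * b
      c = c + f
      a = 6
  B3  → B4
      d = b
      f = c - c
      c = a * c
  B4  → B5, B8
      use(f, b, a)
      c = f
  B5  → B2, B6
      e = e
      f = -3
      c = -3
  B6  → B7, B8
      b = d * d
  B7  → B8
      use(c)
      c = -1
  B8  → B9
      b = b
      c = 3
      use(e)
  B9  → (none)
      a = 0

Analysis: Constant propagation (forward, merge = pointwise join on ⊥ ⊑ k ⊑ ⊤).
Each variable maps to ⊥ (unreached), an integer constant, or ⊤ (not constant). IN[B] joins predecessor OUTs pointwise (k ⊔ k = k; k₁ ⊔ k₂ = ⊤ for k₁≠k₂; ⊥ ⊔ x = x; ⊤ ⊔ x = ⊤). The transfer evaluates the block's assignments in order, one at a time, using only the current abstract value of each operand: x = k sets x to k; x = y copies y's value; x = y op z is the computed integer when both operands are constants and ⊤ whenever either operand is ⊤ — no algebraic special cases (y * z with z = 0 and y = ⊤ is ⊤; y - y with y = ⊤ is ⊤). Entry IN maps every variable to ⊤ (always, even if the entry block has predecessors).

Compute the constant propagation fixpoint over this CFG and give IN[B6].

Answer: {a: ⊤, b: 0, c: -3, d: ⊤, e: ⊤, f: -3}

Derivation:
Fixpoint table:
  B0:   IN=(all ⊤)   OUT={c:4; rest ⊤}
  B1:   IN={c:4; rest ⊤}   OUT={b:0, c:4; rest ⊤}
  B2:   IN={b:0; rest ⊤}   OUT={a:6, b:0; rest ⊤}
  B3:   IN={a:6, b:0; rest ⊤}   OUT={a:6, b:0, d:0; rest ⊤}
  B4:   IN={a:6, b:0, d:0; rest ⊤}   OUT={a:6, b:0, d:0; rest ⊤}
  B5:   IN={b:0; rest ⊤}   OUT={b:0, c:-3, f:-3; rest ⊤}
  B6:   IN={b:0, c:-3, f:-3; rest ⊤}   OUT={c:-3, f:-3; rest ⊤}
  B7:   IN={c:-3, f:-3; rest ⊤}   OUT={c:-1, f:-3; rest ⊤}
  B8:   IN=(all ⊤)   OUT={c:3; rest ⊤}
  B9:   IN={c:3; rest ⊤}   OUT={a:0, c:3; rest ⊤}

Merge at B6: IN[B6] = OUT[B5] = {a: ⊤, b: 0, c: -3, d: ⊤, e: ⊤, f: -3}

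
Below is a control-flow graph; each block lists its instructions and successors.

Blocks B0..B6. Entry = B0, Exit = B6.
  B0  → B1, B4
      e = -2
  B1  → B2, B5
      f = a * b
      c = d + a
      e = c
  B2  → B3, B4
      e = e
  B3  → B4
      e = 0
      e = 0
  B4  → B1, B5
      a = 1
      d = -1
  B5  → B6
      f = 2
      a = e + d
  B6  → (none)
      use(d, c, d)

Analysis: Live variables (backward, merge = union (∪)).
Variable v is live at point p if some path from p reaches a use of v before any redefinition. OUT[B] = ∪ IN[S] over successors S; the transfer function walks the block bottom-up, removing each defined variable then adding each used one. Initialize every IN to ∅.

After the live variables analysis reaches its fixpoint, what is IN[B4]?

Answer: {b, c, e}

Derivation:
Per-block solution:
  B0: | IN={a, b, c, d} | OUT={a, b, c, d, e}
  B1: | IN={a, b, d} | OUT={b, c, d, e}
  B2: | IN={b, c, e} | OUT={b, c, e}
  B3: | IN={b, c} | OUT={b, c, e}
  B4: | IN={b, c, e} | OUT={a, b, c, d, e}
  B5: | IN={c, d, e} | OUT={c, d}
  B6: | IN={c, d} | OUT={}

Merge at B4: OUT[B4] = IN[B1] ⊔ IN[B5] = {a, b, c, d, e}
Applying B4's transfer function to that OUT value gives IN[B4] (row B4 above).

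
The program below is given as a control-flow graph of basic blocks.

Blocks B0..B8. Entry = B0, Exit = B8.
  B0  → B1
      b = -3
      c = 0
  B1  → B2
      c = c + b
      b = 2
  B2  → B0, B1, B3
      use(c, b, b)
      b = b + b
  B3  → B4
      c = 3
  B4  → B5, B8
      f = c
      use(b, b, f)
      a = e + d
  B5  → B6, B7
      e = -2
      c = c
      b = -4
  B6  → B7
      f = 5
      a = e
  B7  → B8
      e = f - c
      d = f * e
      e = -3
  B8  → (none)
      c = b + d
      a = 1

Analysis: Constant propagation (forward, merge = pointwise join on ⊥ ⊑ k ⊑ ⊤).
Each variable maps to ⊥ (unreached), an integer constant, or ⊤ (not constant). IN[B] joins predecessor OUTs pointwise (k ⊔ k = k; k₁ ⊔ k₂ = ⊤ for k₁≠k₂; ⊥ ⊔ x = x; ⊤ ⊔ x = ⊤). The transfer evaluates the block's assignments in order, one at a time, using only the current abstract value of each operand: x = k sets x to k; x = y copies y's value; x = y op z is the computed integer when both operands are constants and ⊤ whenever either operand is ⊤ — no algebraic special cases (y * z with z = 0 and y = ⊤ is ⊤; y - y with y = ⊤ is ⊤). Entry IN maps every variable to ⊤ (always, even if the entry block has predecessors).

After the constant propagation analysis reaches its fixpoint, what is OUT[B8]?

Answer: {a: 1, b: ⊤, c: ⊤, d: ⊤, e: ⊤, f: ⊤}

Working:
Per-block solution:
  B0:   IN=(all ⊤)   OUT={b:-3, c:0; rest ⊤}
  B1:   IN=(all ⊤)   OUT={b:2; rest ⊤}
  B2:   IN={b:2; rest ⊤}   OUT={b:4; rest ⊤}
  B3:   IN={b:4; rest ⊤}   OUT={b:4, c:3; rest ⊤}
  B4:   IN={b:4, c:3; rest ⊤}   OUT={b:4, c:3, f:3; rest ⊤}
  B5:   IN={b:4, c:3, f:3; rest ⊤}   OUT={b:-4, c:3, e:-2, f:3; rest ⊤}
  B6:   IN={b:-4, c:3, e:-2, f:3; rest ⊤}   OUT={a:-2, b:-4, c:3, e:-2, f:5; rest ⊤}
  B7:   IN={b:-4, c:3, e:-2; rest ⊤}   OUT={b:-4, c:3, e:-3; rest ⊤}
  B8:   IN={c:3; rest ⊤}   OUT={a:1; rest ⊤}

Merge at B8: IN[B8] = OUT[B4] ⊔ OUT[B7] = {a: ⊤, b: ⊤, c: 3, d: ⊤, e: ⊤, f: ⊤}
Applying B8's transfer function to that IN value gives OUT[B8] (row B8 above).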